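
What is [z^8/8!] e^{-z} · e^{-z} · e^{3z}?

1

The EGF product rule gives c_8 = Σ_{k_1+k_2+k_3=8} C(8; k_1,k_2,k_3) · ∏ g_i(k_i), where e^{-z} gives (-1)^k; e^{-z} gives (-1)^k; e^{3z} gives (3)^k.
g_1(k) for k = 0…8: 1, -1, 1, -1, 1, -1, 1, -1, 1.
g_2(k) for k = 0…8: 1, -1, 1, -1, 1, -1, 1, -1, 1.
g_3(k) for k = 0…8: 1, 3, 9, 27, 81, 243, 729, 2187, 6561.
First combine the last two factors: h(k) = Σ_j C(k,j)·g_2(j)·g_3(k−j) for k = 0…8: 1, 2, 4, 8, 16, 32, 64, 128, 256.
c_8 = Σ_k C(8,k)·g_1(k)·h(8−k) = 1·1·256 + 8·(-1)·128 + 28·1·64 + 56·(-1)·32 + 70·1·16 + 56·(-1)·8 + 28·1·4 + 8·(-1)·2 + 1·1·1 = 256 − 1024 + 1792 − 1792 + 1120 − 448 + 112 − 16 + 1 = 1.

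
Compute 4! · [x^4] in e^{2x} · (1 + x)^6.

The EGF product rule gives c_4 = Σ_{k_1+k_2=4} C(4; k_1,k_2) · ∏ g_i(k_i), where e^{2x} gives (2)^k; (1+x)^6 gives the falling factorial (6)_k.
g_1(k) for k = 0…4: 1, 2, 4, 8, 16.
g_2(k) for k = 0…4: 1, 6, 30, 120, 360.
c_4 = Σ_k C(4,k)·g_1(k)·g_2(4−k) = 1·1·360 + 4·2·120 + 6·4·30 + 4·8·6 + 1·16·1 = 360 + 960 + 720 + 192 + 16 = 2248.

2248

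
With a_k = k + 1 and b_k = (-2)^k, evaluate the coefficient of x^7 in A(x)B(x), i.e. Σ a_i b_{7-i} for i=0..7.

-54

Write out a_i and b_{7-i} for i = 0,…,7 and sum the products.
Σ = 1·(-128) + 2·64 + 3·(-32) + 4·16 + 5·(-8) + 6·4 + 7·(-2) + 8·1 = -54.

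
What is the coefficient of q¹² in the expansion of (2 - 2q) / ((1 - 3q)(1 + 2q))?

430068

The denominator gives the recurrence a_n = a_(n−1) + 6a_(n−2) for n ≥ 2; the numerator fixes a_0 = 2, a_1 = 0.
Iterating: 2, 0, 12, 12, 84, 156, 660, 1596, 5556, 15132, 48468, 139260, 430068, so a_12 = 430068.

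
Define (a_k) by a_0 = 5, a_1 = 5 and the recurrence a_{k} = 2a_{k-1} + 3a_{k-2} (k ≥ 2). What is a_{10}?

The ordinary generating function has denominator 1 - 2x - 3x^2.
Iterating the recurrence: a_0,…,a_{10} = 5, 5, 25, 65, 205, 605, 1825, 5465, 16405, 49205, 147625.

147625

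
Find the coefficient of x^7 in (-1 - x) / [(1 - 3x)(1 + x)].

-2187

The denominator gives the recurrence a_n = 2a_(n−1) + 3a_(n−2) for n ≥ 2; the numerator fixes a_0 = -1, a_1 = -3.
Iterating: -1, -3, -9, -27, -81, -243, -729, -2187, so a_7 = -2187.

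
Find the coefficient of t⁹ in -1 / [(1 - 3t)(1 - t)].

-29524

Partial fractions give a closed form: a_n = (-3/2)·3^n + (1/2)·1^n.
At n = 9: a_9 = -29524.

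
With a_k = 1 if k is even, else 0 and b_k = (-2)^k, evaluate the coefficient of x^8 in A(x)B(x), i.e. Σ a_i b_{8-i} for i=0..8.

341

Write out a_i and b_{8-i} for i = 0,…,8 and sum the products.
Σ = 1·256 + 0·(-128) + 1·64 + 0·(-32) + 1·16 + 0·(-8) + 1·4 + 0·(-2) + 1·1 = 341.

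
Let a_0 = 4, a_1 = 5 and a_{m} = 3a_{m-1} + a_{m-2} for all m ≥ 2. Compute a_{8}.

The ordinary generating function has denominator 1 - 3y - y^2.
Iterating the recurrence: a_0,…,a_{8} = 4, 5, 19, 62, 205, 677, 2236, 7385, 24391.

24391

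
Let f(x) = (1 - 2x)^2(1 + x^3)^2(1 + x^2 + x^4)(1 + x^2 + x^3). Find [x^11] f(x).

(1 - 2x)^2 has coefficients 1,-4,4 for degrees 0…2.
(1 + x^3)^2 has coefficients 1,0,0,2,0,0,1,0,0,0,0,0 for degrees 0…11.
Multiplying by (1 + x^2 + x^4) gives running coefficients 1,0,1,2,1,2,1,2,1,0,1,0 for degrees 0…11.
Finally multiplying by (1 + x^2 + x^3), the product of all factors after the first has coefficients 1,0,2,3,2,5,4,5,4,3,4,1 for degrees 0…11.
[x^11] = 1·1 − 4·4 + 4·3 = -3.

-3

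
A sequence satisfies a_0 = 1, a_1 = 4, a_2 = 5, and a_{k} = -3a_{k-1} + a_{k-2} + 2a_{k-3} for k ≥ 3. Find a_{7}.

-1176

The ordinary generating function has denominator 1 + 3z - z^2 - 2z^3.
Iterating the recurrence: a_0,…,a_{7} = 1, 4, 5, -9, 40, -119, 379, -1176.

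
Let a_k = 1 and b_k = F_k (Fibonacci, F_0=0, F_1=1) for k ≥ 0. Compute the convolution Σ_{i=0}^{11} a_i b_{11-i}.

Write out a_i and b_{11-i} for i = 0,…,11 and sum the products.
Σ = 1·89 + 1·55 + 1·34 + 1·21 + 1·13 + 1·8 + 1·5 + 1·3 + 1·2 + 1·1 + 1·1 + 1·0 = 232.

232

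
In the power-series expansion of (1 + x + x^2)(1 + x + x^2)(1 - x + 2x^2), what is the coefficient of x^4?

(1 + x + x^2) has coefficients 1,1,1 for degrees 0…2.
(1 + x + x^2) has coefficients 1,1,1,0,0 for degrees 0…4.
Finally multiplying by (1 - x + 2x^2), the product of all factors after the first has coefficients 1,0,2,1,2 for degrees 0…4.
[x^4] = 1·2 + 1·1 + 1·2 = 5.

5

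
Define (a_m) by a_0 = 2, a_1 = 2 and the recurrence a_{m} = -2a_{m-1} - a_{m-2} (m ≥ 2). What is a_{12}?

The ordinary generating function has denominator 1 + 2q + q^2.
Iterating the recurrence: a_0,…,a_{12} = 2, 2, -6, 10, -14, 18, -22, 26, -30, 34, -38, 42, -46.

-46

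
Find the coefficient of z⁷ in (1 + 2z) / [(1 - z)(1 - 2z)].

Partial fractions give a closed form: a_n = (-3)·1^n + (4)·2^n.
At n = 7: a_7 = 509.

509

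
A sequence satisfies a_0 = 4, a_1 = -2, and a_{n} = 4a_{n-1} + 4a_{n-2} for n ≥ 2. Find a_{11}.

7723008

The ordinary generating function has denominator 1 - 4t - 4t^2.
Iterating the recurrence: a_0,…,a_{11} = 4, -2, 8, 24, 128, 608, 2944, 14208, 68608, 331264, 1599488, 7723008.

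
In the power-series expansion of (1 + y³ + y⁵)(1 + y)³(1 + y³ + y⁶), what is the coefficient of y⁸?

(1 + y³ + y⁵) has coefficients 1,0,0,1,0,1 for degrees 0…5.
(1 + y)³ has coefficients 1,3,3,1,0,0,0,0,0 for degrees 0…8.
Finally multiplying by (1 + y³ + y⁶), the product of all factors after the first has coefficients 1,3,3,2,3,3,2,3,3 for degrees 0…8.
[y⁸] = 1·3 + 1·3 + 1·2 = 8.

8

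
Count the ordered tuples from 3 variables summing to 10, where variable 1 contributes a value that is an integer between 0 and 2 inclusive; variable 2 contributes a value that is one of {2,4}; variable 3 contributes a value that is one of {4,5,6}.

The generating function for the choices is (1 + y + y^2)·(y^2 + y^4)·(y^4 + y^5 + y^6); the count is [y^10].
(1 + y + y^2) has coefficients 1,1,1 for degrees 0…2.
(y^2 + y^4) has coefficients 0,0,1,0,1,0,0,0,0,0,0 for degrees 0…10.
Finally multiplying by (y^4 + y^5 + y^6), the product of all factors after the first has coefficients 0,0,0,0,0,0,1,1,2,1,1 for degrees 0…10.
[y^10] = 1·1 + 1·1 + 1·2 = 4.

4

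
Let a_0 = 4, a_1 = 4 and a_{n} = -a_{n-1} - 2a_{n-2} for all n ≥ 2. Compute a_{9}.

The ordinary generating function has denominator 1 + z + 2z^2.
Iterating the recurrence: a_0,…,a_{9} = 4, 4, -12, 4, 20, -28, -12, 68, -44, -92.

-92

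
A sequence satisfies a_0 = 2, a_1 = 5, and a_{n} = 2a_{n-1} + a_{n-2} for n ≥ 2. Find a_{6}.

408

The ordinary generating function has denominator 1 - 2x - x^2.
Iterating the recurrence: a_0,…,a_{6} = 2, 5, 12, 29, 70, 169, 408.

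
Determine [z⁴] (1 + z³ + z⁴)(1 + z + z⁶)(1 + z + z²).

3

(1 + z³ + z⁴) has coefficients 1,0,0,1,1 for degrees 0…4.
(1 + z + z⁶) has coefficients 1,1,0,0,0 for degrees 0…4.
Finally multiplying by (1 + z + z²), the product of all factors after the first has coefficients 1,2,2,1,0 for degrees 0…4.
[z⁴] = 1·0 + 1·2 + 1·1 = 3.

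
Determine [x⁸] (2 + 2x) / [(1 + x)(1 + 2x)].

The denominator gives the recurrence a_n = −3a_(n−1) − 2a_(n−2) for n ≥ 2; the numerator fixes a_0 = 2, a_1 = -4.
Iterating: 2, -4, 8, -16, 32, -64, 128, -256, 512, so a_8 = 512.

512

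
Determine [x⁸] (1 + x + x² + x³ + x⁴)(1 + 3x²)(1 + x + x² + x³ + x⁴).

10

(1 + x + x² + x³ + x⁴) has coefficients 1,1,1,1,1 for degrees 0…4.
(1 + 3x²) has coefficients 1,0,3,0,0,0,0,0,0 for degrees 0…8.
Finally multiplying by (1 + x + x² + x³ + x⁴), the product of all factors after the first has coefficients 1,1,4,4,4,3,3,0,0 for degrees 0…8.
[x⁸] = 1·0 + 1·0 + 1·3 + 1·3 + 1·4 = 10.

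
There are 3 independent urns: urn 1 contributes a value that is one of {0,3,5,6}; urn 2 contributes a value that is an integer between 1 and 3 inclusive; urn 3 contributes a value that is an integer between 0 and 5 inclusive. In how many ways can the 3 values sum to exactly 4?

The generating function for the choices is (1 + x³ + x⁵ + x⁶)·(x + x² + x³)·(1 + x + x² + x³ + x⁴ + x⁵); the count is [x⁴].
(1 + x³ + x⁵ + x⁶) has coefficients 1,0,0,1,0 for degrees 0…4.
(x + x² + x³) has coefficients 0,1,1,1,0 for degrees 0…4.
Finally multiplying by (1 + x + x² + x³ + x⁴ + x⁵), the product of all factors after the first has coefficients 0,1,2,3,3 for degrees 0…4.
[x⁴] = 1·3 + 1·1 = 4.

4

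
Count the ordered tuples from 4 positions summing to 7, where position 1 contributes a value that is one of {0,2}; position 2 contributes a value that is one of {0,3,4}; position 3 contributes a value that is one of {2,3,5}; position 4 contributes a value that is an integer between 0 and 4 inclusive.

The generating function for the choices is (1 + x^2)·(1 + x^3 + x^4)·(x^2 + x^3 + x^5)·(1 + x + x^2 + x^3 + x^4); the count is [x^7].
(1 + x^2) has coefficients 1,0,1 for degrees 0…2.
(1 + x^3 + x^4) has coefficients 1,0,0,1,1,0,0,0 for degrees 0…7.
Multiplying by (x^2 + x^3 + x^5) gives running coefficients 0,0,1,1,0,2,2,1 for degrees 0…7.
Finally multiplying by (1 + x + x^2 + x^3 + x^4), the product of all factors after the first has coefficients 0,0,1,2,2,4,6,6 for degrees 0…7.
[x^7] = 1·6 + 1·4 = 10.

10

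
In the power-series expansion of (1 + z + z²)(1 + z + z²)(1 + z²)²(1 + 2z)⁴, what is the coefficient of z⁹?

312

(1 + z + z²) has coefficients 1,1,1 for degrees 0…2.
(1 + z + z²) has coefficients 1,1,1,0,0,0,0,0,0,0 for degrees 0…9.
Multiplying by (1 + z²)² gives running coefficients 1,1,3,2,3,1,1,0,0,0 for degrees 0…9.
Finally multiplying by (1 + 2z)⁴, the product of all factors after the first has coefficients 1,9,35,82,139,185,193,160,104,48 for degrees 0…9.
[z⁹] = 1·48 + 1·104 + 1·160 = 312.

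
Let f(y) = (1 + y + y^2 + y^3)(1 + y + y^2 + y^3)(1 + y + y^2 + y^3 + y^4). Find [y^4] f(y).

13

(1 + y + y^2 + y^3) has coefficients 1,1,1,1 for degrees 0…3.
(1 + y + y^2 + y^3) has coefficients 1,1,1,1,0 for degrees 0…4.
Finally multiplying by (1 + y + y^2 + y^3 + y^4), the product of all factors after the first has coefficients 1,2,3,4,4 for degrees 0…4.
[y^4] = 1·4 + 1·4 + 1·3 + 1·2 = 13.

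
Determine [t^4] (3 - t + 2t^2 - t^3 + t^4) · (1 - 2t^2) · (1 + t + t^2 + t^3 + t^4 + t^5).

-4

(3 - t + 2t^2 - t^3 + t^4) has coefficients 3,-1,2,-1,1 for degrees 0…4.
(1 - 2t^2) has coefficients 1,0,-2,0,0 for degrees 0…4.
Finally multiplying by (1 + t + t^2 + t^3 + t^4 + t^5), the product of all factors after the first has coefficients 1,1,-1,-1,-1 for degrees 0…4.
[t^4] = 3·(-1) − 1·(-1) + 2·(-1) − 1·1 + 1·1 = -4.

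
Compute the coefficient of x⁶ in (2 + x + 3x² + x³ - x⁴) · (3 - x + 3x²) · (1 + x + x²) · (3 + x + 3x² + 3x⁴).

159

(2 + x + 3x² + x³ - x⁴) has coefficients 2,1,3,1,-1 for degrees 0…4.
(3 - x + 3x²) has coefficients 3,-1,3,0,0,0,0 for degrees 0…6.
Multiplying by (1 + x + x²) gives running coefficients 3,2,5,2,3,0,0 for degrees 0…6.
Finally multiplying by (3 + x + 3x² + 3x⁴), the product of all factors after the first has coefficients 9,9,26,17,35,15,24 for degrees 0…6.
[x⁶] = 2·24 + 1·15 + 3·35 + 1·17 − 1·26 = 159.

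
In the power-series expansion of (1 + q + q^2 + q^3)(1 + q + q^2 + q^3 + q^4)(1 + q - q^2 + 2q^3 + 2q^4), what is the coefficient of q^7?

16

(1 + q + q^2 + q^3) has coefficients 1,1,1,1 for degrees 0…3.
(1 + q + q^2 + q^3 + q^4) has coefficients 1,1,1,1,1,0,0,0 for degrees 0…7.
Finally multiplying by (1 + q - q^2 + 2q^3 + 2q^4), the product of all factors after the first has coefficients 1,2,1,3,5,4,3,4 for degrees 0…7.
[q^7] = 1·4 + 1·3 + 1·4 + 1·5 = 16.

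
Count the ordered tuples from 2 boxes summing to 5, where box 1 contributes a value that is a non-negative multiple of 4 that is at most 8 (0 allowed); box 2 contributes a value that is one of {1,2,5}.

2

The generating function for the choices is (1 + x^4 + x^8)·(x + x^2 + x^5); the count is [x^5].
(1 + x^4 + x^8) has coefficients 1,0,0,0,1,0 for degrees 0…5.
(x + x^2 + x^5) has coefficients 0,1,1,0,0,1 for degrees 0…5.
[x^5] = 1·1 + 1·1 = 2.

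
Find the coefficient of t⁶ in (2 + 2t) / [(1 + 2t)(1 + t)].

128

Partial fractions give a closed form: a_n = (2)·(-2)^n.
At n = 6: a_6 = 128.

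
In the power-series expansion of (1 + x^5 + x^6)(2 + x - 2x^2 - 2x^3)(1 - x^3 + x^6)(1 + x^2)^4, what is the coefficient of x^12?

-12

(1 + x^5 + x^6) has coefficients 1,0,0,0,0,1,1 for degrees 0…6.
(2 + x - 2x^2 - 2x^3) has coefficients 2,1,-2,-2,0,0,0,0,0,0,0,0,0 for degrees 0…12.
Multiplying by (1 - x^3 + x^6) gives running coefficients 2,1,-2,-4,-1,2,4,1,-2,-2,0,0,0 for degrees 0…12.
Finally multiplying by (1 + x^2)^4, the product of all factors after the first has coefficients 2,1,6,0,3,-8,-4,-11,2,-1,10,2,3 for degrees 0…12.
[x^12] = 1·3 + 1·(-11) + 1·(-4) = -12.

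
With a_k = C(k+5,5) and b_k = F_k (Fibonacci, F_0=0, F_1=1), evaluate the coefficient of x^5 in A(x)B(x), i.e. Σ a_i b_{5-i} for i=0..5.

247

This is [x^5] in the product of the two ordinary generating functions.
Σ = 1·5 + 6·3 + 21·2 + 56·1 + 126·1 + 252·0 = 247.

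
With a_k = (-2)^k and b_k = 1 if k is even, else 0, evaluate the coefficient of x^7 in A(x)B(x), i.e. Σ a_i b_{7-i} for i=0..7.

-170

The convolution is the x^7 coefficient of A(x)B(x).
Σ = 1·0 − 2·1 + 4·0 − 8·1 + 16·0 − 32·1 + 64·0 − 128·1 = -170.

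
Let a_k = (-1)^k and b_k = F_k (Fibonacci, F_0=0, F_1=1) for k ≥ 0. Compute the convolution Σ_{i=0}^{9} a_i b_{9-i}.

This is [x^9] in the product of the two ordinary generating functions.
Σ = 1·34 − 1·21 + 1·13 − 1·8 + 1·5 − 1·3 + 1·2 − 1·1 + 1·1 − 1·0 = 22.

22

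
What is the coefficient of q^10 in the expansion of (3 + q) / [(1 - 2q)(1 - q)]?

7164

The denominator gives the recurrence a_n = 3a_(n−1) − 2a_(n−2) for n ≥ 3; the numerator fixes a_0 = 3, a_1 = 10, a_2 = 24.
Iterating: 3, 10, 24, 52, 108, 220, 444, 892, 1788, 3580, 7164, so a_10 = 7164.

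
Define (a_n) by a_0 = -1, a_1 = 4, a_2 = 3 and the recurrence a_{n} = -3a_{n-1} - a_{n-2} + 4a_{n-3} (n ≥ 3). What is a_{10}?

The ordinary generating function has denominator 1 + 3q + q^2 - 4q^3.
Iterating the recurrence: a_0,…,a_{10} = -1, 4, 3, -17, 64, -163, 357, -652, 947, -761, -1272.

-1272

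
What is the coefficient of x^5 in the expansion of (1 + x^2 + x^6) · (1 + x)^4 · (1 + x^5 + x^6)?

5

(1 + x^2 + x^6) has coefficients 1,0,1,0,0,0 for degrees 0…5.
(1 + x)^4 has coefficients 1,4,6,4,1,0 for degrees 0…5.
Finally multiplying by (1 + x^5 + x^6), the product of all factors after the first has coefficients 1,4,6,4,1,1 for degrees 0…5.
[x^5] = 1·1 + 1·4 = 5.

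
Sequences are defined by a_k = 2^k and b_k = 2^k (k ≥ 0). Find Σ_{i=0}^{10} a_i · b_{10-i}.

The convolution is the x^10 coefficient of A(x)B(x).
Σ = 1·1024 + 2·512 + 4·256 + 8·128 + 16·64 + 32·32 + 64·16 + 128·8 + 256·4 + 512·2 + 1024·1 = 11264.

11264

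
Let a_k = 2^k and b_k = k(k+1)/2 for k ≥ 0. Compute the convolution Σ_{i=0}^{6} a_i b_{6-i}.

219

This is [x^6] in the product of the two ordinary generating functions.
Σ = 1·21 + 2·15 + 4·10 + 8·6 + 16·3 + 32·1 + 64·0 = 219.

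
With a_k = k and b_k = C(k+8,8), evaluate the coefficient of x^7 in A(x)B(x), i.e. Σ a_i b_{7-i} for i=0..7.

8008

The convolution is the x^7 coefficient of A(x)B(x).
Σ = 0·6435 + 1·3003 + 2·1287 + 3·495 + 4·165 + 5·45 + 6·9 + 7·1 = 8008.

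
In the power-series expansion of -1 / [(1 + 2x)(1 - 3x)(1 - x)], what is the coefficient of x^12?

-479389

Partial fractions give a closed form: a_n = (-4/15)·(-2)^n + (-9/10)·3^n + (1/6)·1^n.
At n = 12: a_12 = -479389.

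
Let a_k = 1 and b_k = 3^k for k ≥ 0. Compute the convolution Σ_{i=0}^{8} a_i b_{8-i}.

9841

This is [x^8] in the product of the two ordinary generating functions.
Σ = 1·6561 + 1·2187 + 1·729 + 1·243 + 1·81 + 1·27 + 1·9 + 1·3 + 1·1 = 9841.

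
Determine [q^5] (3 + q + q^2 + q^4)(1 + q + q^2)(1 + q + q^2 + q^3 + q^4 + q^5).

(3 + q + q^2 + q^4) has coefficients 3,1,1,0,1 for degrees 0…4.
(1 + q + q^2) has coefficients 1,1,1,0,0,0 for degrees 0…5.
Finally multiplying by (1 + q + q^2 + q^3 + q^4 + q^5), the product of all factors after the first has coefficients 1,2,3,3,3,3 for degrees 0…5.
[q^5] = 3·3 + 1·3 + 1·3 + 1·2 = 17.

17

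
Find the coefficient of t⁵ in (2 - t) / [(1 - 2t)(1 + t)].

31

Partial fractions give a closed form: a_n = (1)·2^n + (1)·(-1)^n.
At n = 5: a_5 = 31.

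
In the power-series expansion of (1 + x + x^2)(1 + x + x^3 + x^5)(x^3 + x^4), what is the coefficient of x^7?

3

(1 + x + x^2) has coefficients 1,1,1 for degrees 0…2.
(1 + x + x^3 + x^5) has coefficients 1,1,0,1,0,1,0,0 for degrees 0…7.
Finally multiplying by (x^3 + x^4), the product of all factors after the first has coefficients 0,0,0,1,2,1,1,1 for degrees 0…7.
[x^7] = 1·1 + 1·1 + 1·1 = 3.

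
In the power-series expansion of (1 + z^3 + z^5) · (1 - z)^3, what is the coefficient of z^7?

(1 + z^3 + z^5) has coefficients 1,0,0,1,0,1 for degrees 0…5.
(1 - z)^3 has coefficients 1,-3,3,-1,0,0,0,0 for degrees 0…7.
[z^7] = 1·0 + 1·0 + 1·3 = 3.

3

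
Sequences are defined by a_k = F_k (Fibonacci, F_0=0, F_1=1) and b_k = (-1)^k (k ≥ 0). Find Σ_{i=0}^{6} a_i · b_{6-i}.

4

This is [x^6] in the product of the two ordinary generating functions.
Σ = 0·1 + 1·(-1) + 1·1 + 2·(-1) + 3·1 + 5·(-1) + 8·1 = 4.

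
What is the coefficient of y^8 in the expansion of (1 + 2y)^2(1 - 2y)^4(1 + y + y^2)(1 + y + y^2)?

(1 + 2y)^2 has coefficients 1,4,4 for degrees 0…2.
(1 - 2y)^4 has coefficients 1,-8,24,-32,16,0,0,0,0 for degrees 0…8.
Multiplying by (1 + y + y^2) gives running coefficients 1,-7,17,-16,8,-16,16,0,0 for degrees 0…8.
Finally multiplying by (1 + y + y^2), the product of all factors after the first has coefficients 1,-6,11,-6,9,-24,8,0,16 for degrees 0…8.
[y^8] = 1·16 + 4·0 + 4·8 = 48.

48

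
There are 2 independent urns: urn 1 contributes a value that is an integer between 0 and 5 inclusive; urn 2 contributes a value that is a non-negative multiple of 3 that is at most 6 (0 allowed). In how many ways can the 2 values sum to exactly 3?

The generating function for the choices is (1 + q + q² + q³ + q⁴ + q⁵)·(1 + q³ + q⁶); the count is [q³].
(1 + q + q² + q³ + q⁴ + q⁵) has coefficients 1,1,1,1 for degrees 0…3.
(1 + q³ + q⁶) has coefficients 1,0,0,1 for degrees 0…3.
[q³] = 1·1 + 1·0 + 1·0 + 1·1 = 2.

2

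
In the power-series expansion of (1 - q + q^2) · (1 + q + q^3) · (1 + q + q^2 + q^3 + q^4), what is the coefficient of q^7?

(1 - q + q^2) has coefficients 1,-1,1 for degrees 0…2.
(1 + q + q^3) has coefficients 1,1,0,1,0,0,0,0 for degrees 0…7.
Finally multiplying by (1 + q + q^2 + q^3 + q^4), the product of all factors after the first has coefficients 1,2,2,3,3,2,1,1 for degrees 0…7.
[q^7] = 1·1 − 1·1 + 1·2 = 2.

2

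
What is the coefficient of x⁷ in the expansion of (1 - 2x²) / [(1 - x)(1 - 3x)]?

The denominator gives the recurrence a_n = 4a_(n−1) − 3a_(n−2) for n ≥ 3; the numerator fixes a_0 = 1, a_1 = 4, a_2 = 11.
Iterating: 1, 4, 11, 32, 95, 284, 851, 2552, so a_7 = 2552.

2552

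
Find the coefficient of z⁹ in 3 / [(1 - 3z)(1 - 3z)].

The denominator gives the recurrence a_n = 6a_(n−1) − 9a_(n−2) for n ≥ 2; the numerator fixes a_0 = 3, a_1 = 18.
Iterating: 3, 18, 81, 324, 1215, 4374, 15309, 52488, 177147, 590490, so a_9 = 590490.

590490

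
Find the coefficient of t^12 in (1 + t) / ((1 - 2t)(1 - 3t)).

The denominator gives the recurrence a_n = 5a_(n−1) − 6a_(n−2) for n ≥ 3; the numerator fixes a_0 = 1, a_1 = 6, a_2 = 24.
Iterating: 1, 6, 24, 84, 276, 876, 2724, 8364, 25476, 77196, 233124, 702444, 2113476, so a_12 = 2113476.

2113476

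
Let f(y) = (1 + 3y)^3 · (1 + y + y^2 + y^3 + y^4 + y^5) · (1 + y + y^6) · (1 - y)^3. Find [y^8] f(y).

-7

(1 + 3y)^3 has coefficients 1,9,27,27 for degrees 0…3.
(1 + y + y^2 + y^3 + y^4 + y^5) has coefficients 1,1,1,1,1,1,0,0,0 for degrees 0…8.
Multiplying by (1 + y + y^6) gives running coefficients 1,2,2,2,2,2,2,1,1 for degrees 0…8.
Finally multiplying by (1 - y)^3, the product of all factors after the first has coefficients 1,-1,-1,1,0,0,0,-1,2 for degrees 0…8.
[y^8] = 1·2 + 9·(-1) + 27·0 + 27·0 = -7.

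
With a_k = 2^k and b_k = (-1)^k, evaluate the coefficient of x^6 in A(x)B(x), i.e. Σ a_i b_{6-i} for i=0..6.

43

This is [x^6] in the product of the two ordinary generating functions.
Σ = 1·1 + 2·(-1) + 4·1 + 8·(-1) + 16·1 + 32·(-1) + 64·1 = 43.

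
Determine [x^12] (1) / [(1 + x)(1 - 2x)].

The denominator gives the recurrence a_n = a_(n−1) + 2a_(n−2) for n ≥ 3; the numerator fixes a_0 = 1, a_1 = 1, a_2 = 3.
Iterating: 1, 1, 3, 5, 11, 21, 43, 85, 171, 341, 683, 1365, 2731, so a_12 = 2731.

2731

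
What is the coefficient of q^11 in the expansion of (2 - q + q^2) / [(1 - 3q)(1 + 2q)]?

186704

The denominator gives the recurrence a_n = a_(n−1) + 6a_(n−2) for n ≥ 3; the numerator fixes a_0 = 2, a_1 = 1, a_2 = 14.
Iterating: 2, 1, 14, 20, 104, 224, 848, 2192, 7280, 20432, 64112, 186704, so a_11 = 186704.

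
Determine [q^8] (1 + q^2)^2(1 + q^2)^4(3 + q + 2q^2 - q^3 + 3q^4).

130

(1 + q^2)^2 has coefficients 1,0,2,0,1 for degrees 0…4.
(1 + q^2)^4 has coefficients 1,0,4,0,6,0,4,0,1 for degrees 0…8.
Finally multiplying by (3 + q + 2q^2 - q^3 + 3q^4), the product of all factors after the first has coefficients 3,1,14,3,29,2,36,-2,29 for degrees 0…8.
[q^8] = 1·29 + 2·36 + 1·29 = 130.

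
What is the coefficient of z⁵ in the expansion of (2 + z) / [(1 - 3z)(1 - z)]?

The denominator gives the recurrence a_n = 4a_(n−1) − 3a_(n−2) for n ≥ 3; the numerator fixes a_0 = 2, a_1 = 9, a_2 = 30.
Iterating: 2, 9, 30, 93, 282, 849, so a_5 = 849.

849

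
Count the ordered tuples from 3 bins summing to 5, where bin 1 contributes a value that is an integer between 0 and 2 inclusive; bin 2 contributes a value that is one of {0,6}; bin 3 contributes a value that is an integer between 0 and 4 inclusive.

The generating function for the choices is (1 + q + q^2)·(1 + q^6)·(1 + q + q^2 + q^3 + q^4); the count is [q^5].
(1 + q + q^2) has coefficients 1,1,1 for degrees 0…2.
(1 + q^6) has coefficients 1,0,0,0,0,0 for degrees 0…5.
Finally multiplying by (1 + q + q^2 + q^3 + q^4), the product of all factors after the first has coefficients 1,1,1,1,1,0 for degrees 0…5.
[q^5] = 1·0 + 1·1 + 1·1 = 2.

2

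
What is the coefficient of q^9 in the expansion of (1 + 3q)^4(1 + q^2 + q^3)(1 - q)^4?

(1 + 3q)^4 has coefficients 1,12,54,108,81 for degrees 0…4.
(1 + q^2 + q^3) has coefficients 1,0,1,1,0,0,0,0,0,0 for degrees 0…9.
Finally multiplying by (1 - q)^4, the product of all factors after the first has coefficients 1,-4,7,-7,3,2,-3,1,0,0 for degrees 0…9.
[q^9] = 1·0 + 12·0 + 54·1 + 108·(-3) + 81·2 = -108.

-108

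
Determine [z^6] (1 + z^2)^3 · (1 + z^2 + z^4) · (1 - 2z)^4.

(1 + z^2)^3 has coefficients 1,0,3,0,3,0,1 for degrees 0…6.
(1 + z^2 + z^4) has coefficients 1,0,1,0,1,0,0 for degrees 0…6.
Finally multiplying by (1 - 2z)^4, the product of all factors after the first has coefficients 1,-8,25,-40,41,-40,40 for degrees 0…6.
[z^6] = 1·40 + 3·41 + 3·25 + 1·1 = 239.

239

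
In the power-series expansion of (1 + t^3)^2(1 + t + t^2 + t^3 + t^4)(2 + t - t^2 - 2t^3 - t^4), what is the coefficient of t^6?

-2

(1 + t^3)^2 has coefficients 1,0,0,2,0,0,1 for degrees 0…6.
(1 + t + t^2 + t^3 + t^4) has coefficients 1,1,1,1,1,0,0 for degrees 0…6.
Finally multiplying by (2 + t - t^2 - 2t^3 - t^4), the product of all factors after the first has coefficients 2,3,2,0,-1,-3,-4 for degrees 0…6.
[t^6] = 1·(-4) + 2·0 + 1·2 = -2.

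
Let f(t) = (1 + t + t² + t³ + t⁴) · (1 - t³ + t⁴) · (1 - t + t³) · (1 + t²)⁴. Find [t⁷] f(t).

1

(1 + t + t² + t³ + t⁴) has coefficients 1,1,1,1,1 for degrees 0…4.
(1 - t³ + t⁴) has coefficients 1,0,0,-1,1,0,0,0 for degrees 0…7.
Multiplying by (1 - t + t³) gives running coefficients 1,-1,0,0,2,-1,-1,1 for degrees 0…7.
Finally multiplying by (1 + t²)⁴, the product of all factors after the first has coefficients 1,-1,4,-4,8,-7,11,-7 for degrees 0…7.
[t⁷] = 1·(-7) + 1·11 + 1·(-7) + 1·8 + 1·(-4) = 1.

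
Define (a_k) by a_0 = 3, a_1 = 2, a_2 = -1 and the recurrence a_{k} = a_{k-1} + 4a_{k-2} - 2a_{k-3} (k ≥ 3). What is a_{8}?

The ordinary generating function has denominator 1 - y - 4y^2 + 2y^3.
Iterating the recurrence: a_0,…,a_{8} = 3, 2, -1, 1, -7, -1, -31, -21, -143.

-143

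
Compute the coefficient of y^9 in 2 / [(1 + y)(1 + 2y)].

-2046

The denominator gives the recurrence a_n = −3a_(n−1) − 2a_(n−2) for n ≥ 2; the numerator fixes a_0 = 2, a_1 = -6.
Iterating: 2, -6, 14, -30, 62, -126, 254, -510, 1022, -2046, so a_9 = -2046.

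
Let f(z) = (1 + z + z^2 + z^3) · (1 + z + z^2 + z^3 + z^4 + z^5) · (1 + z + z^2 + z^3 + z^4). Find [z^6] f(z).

18

(1 + z + z^2 + z^3) has coefficients 1,1,1,1 for degrees 0…3.
(1 + z + z^2 + z^3 + z^4 + z^5) has coefficients 1,1,1,1,1,1,0 for degrees 0…6.
Finally multiplying by (1 + z + z^2 + z^3 + z^4), the product of all factors after the first has coefficients 1,2,3,4,5,5,4 for degrees 0…6.
[z^6] = 1·4 + 1·5 + 1·5 + 1·4 = 18.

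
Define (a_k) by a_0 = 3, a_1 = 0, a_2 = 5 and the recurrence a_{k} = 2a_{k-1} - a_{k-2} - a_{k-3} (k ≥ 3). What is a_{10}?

The ordinary generating function has denominator 1 - 2x + x^2 + x^3.
Iterating the recurrence: a_0,…,a_{10} = 3, 0, 5, 7, 9, 6, -4, -23, -48, -69, -67.

-67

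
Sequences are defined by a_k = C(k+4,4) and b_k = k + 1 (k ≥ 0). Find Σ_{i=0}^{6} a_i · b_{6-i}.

Write out a_i and b_{6-i} for i = 0,…,6 and sum the products.
Σ = 1·7 + 5·6 + 15·5 + 35·4 + 70·3 + 126·2 + 210·1 = 924.

924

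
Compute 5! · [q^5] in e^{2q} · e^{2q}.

1024

The EGF product rule gives c_5 = Σ_{k_1+k_2=5} C(5; k_1,k_2) · ∏ g_i(k_i), where e^{2q} gives (2)^k; e^{2q} gives (2)^k.
g_1(k) for k = 0…5: 1, 2, 4, 8, 16, 32.
g_2(k) for k = 0…5: 1, 2, 4, 8, 16, 32.
c_5 = Σ_k C(5,k)·g_1(k)·g_2(5−k) = 1·1·32 + 5·2·16 + 10·4·8 + 10·8·4 + 5·16·2 + 1·32·1 = 32 + 160 + 320 + 320 + 160 + 32 = 1024.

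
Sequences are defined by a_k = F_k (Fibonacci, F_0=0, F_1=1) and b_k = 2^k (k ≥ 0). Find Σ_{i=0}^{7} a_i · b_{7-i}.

Write out a_i and b_{7-i} for i = 0,…,7 and sum the products.
Σ = 0·128 + 1·64 + 1·32 + 2·16 + 3·8 + 5·4 + 8·2 + 13·1 = 201.

201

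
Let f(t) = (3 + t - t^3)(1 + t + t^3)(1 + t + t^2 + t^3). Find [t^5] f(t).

3

(3 + t - t^3) has coefficients 3,1,0,-1 for degrees 0…3.
(1 + t + t^3) has coefficients 1,1,0,1,0,0 for degrees 0…5.
Finally multiplying by (1 + t + t^2 + t^3), the product of all factors after the first has coefficients 1,2,2,3,2,1 for degrees 0…5.
[t^5] = 3·1 + 1·2 − 1·2 = 3.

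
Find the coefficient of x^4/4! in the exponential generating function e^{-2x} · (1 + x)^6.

-56

The EGF product rule gives c_4 = Σ_{k_1+k_2=4} C(4; k_1,k_2) · ∏ g_i(k_i), where e^{-2x} gives (-2)^k; (1+x)^6 gives the falling factorial (6)_k.
g_1(k) for k = 0…4: 1, -2, 4, -8, 16.
g_2(k) for k = 0…4: 1, 6, 30, 120, 360.
c_4 = Σ_k C(4,k)·g_1(k)·g_2(4−k) = 1·1·360 + 4·(-2)·120 + 6·4·30 + 4·(-8)·6 + 1·16·1 = 360 − 960 + 720 − 192 + 16 = -56.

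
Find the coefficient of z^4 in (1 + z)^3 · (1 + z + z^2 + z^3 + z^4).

(1 + z)^3 has coefficients 1,3,3,1 for degrees 0…3.
(1 + z + z^2 + z^3 + z^4) has coefficients 1,1,1,1,1 for degrees 0…4.
[z^4] = 1·1 + 3·1 + 3·1 + 1·1 = 8.

8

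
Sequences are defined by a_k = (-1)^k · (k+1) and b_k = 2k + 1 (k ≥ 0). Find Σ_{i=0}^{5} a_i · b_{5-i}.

3

Write out a_i and b_{5-i} for i = 0,…,5 and sum the products.
Σ = 1·11 − 2·9 + 3·7 − 4·5 + 5·3 − 6·1 = 3.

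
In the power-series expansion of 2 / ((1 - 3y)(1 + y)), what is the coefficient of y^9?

29524

Partial fractions give a closed form: a_n = (3/2)·3^n + (1/2)·(-1)^n.
At n = 9: a_9 = 29524.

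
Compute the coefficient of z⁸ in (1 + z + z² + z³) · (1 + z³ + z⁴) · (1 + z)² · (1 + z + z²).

(1 + z + z² + z³) has coefficients 1,1,1,1 for degrees 0…3.
(1 + z³ + z⁴) has coefficients 1,0,0,1,1,0,0,0,0 for degrees 0…8.
Multiplying by (1 + z)² gives running coefficients 1,2,1,1,3,3,1,0,0 for degrees 0…8.
Finally multiplying by (1 + z + z²), the product of all factors after the first has coefficients 1,3,4,4,5,7,7,4,1 for degrees 0…8.
[z⁸] = 1·1 + 1·4 + 1·7 + 1·7 = 19.

19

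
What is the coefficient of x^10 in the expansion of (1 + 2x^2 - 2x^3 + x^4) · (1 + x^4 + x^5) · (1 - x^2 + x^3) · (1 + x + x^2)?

(1 + 2x^2 - 2x^3 + x^4) has coefficients 1,0,2,-2,1 for degrees 0…4.
(1 + x^4 + x^5) has coefficients 1,0,0,0,1,1,0,0,0,0,0 for degrees 0…10.
Multiplying by (1 - x^2 + x^3) gives running coefficients 1,0,-1,1,1,1,-1,0,1,0,0 for degrees 0…10.
Finally multiplying by (1 + x + x^2), the product of all factors after the first has coefficients 1,1,0,0,1,3,1,0,0,1,1 for degrees 0…10.
[x^10] = 1·1 + 2·0 − 2·0 + 1·1 = 2.

2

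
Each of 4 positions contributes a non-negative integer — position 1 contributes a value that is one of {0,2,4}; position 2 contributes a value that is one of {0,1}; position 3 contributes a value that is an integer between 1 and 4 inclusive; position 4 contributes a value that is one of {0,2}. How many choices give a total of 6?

The generating function for the choices is (1 + x² + x⁴)·(1 + x)·(x + x² + x³ + x⁴)·(1 + x²); the count is [x⁶].
(1 + x² + x⁴) has coefficients 1,0,1,0,1 for degrees 0…4.
(1 + x) has coefficients 1,1,0,0,0,0,0 for degrees 0…6.
Multiplying by (x + x² + x³ + x⁴) gives running coefficients 0,1,2,2,2,1,0 for degrees 0…6.
Finally multiplying by (1 + x²), the product of all factors after the first has coefficients 0,1,2,3,4,3,2 for degrees 0…6.
[x⁶] = 1·2 + 1·4 + 1·2 = 8.

8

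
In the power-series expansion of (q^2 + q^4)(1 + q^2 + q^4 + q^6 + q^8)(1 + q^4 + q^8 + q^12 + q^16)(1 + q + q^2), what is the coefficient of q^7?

3

(q^2 + q^4) has coefficients 0,0,1,0,1 for degrees 0…4.
(1 + q^2 + q^4 + q^6 + q^8) has coefficients 1,0,1,0,1,0,1,0 for degrees 0…7.
Multiplying by (1 + q^4 + q^8 + q^12 + q^16) gives running coefficients 1,0,1,0,2,0,2,0 for degrees 0…7.
Finally multiplying by (1 + q + q^2), the product of all factors after the first has coefficients 1,1,2,1,3,2,4,2 for degrees 0…7.
[q^7] = 1·2 + 1·1 = 3.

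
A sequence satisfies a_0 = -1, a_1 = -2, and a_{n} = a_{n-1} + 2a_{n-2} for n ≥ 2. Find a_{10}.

The ordinary generating function has denominator 1 - t - 2t^2.
Iterating the recurrence: a_0,…,a_{10} = -1, -2, -4, -8, -16, -32, -64, -128, -256, -512, -1024.

-1024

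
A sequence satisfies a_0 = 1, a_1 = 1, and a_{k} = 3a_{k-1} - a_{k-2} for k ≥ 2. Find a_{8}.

The ordinary generating function has denominator 1 - 3y + y^2.
Iterating the recurrence: a_0,…,a_{8} = 1, 1, 2, 5, 13, 34, 89, 233, 610.

610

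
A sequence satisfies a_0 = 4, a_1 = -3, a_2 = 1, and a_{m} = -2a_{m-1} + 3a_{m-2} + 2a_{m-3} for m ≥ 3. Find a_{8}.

The ordinary generating function has denominator 1 + 2t - 3t^2 - 2t^3.
Iterating the recurrence: a_0,…,a_{8} = 4, -3, 1, -3, 3, -13, 29, -91, 243.

243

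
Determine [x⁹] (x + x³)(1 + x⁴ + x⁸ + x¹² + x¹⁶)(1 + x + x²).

2

(x + x³) has coefficients 0,1,0,1 for degrees 0…3.
(1 + x⁴ + x⁸ + x¹² + x¹⁶) has coefficients 1,0,0,0,1,0,0,0,1,0 for degrees 0…9.
Finally multiplying by (1 + x + x²), the product of all factors after the first has coefficients 1,1,1,0,1,1,1,0,1,1 for degrees 0…9.
[x⁹] = 1·1 + 1·1 = 2.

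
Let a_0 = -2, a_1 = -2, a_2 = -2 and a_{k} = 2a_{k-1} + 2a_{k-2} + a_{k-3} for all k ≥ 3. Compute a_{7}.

-594

The ordinary generating function has denominator 1 - 2z - 2z^2 - z^3.
Iterating the recurrence: a_0,…,a_{7} = -2, -2, -2, -10, -26, -74, -210, -594.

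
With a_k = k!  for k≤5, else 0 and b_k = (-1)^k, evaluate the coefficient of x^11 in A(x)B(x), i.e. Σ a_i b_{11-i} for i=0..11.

100

This is [x^11] in the product of the two ordinary generating functions.
Σ = 1·(-1) + 1·1 + 2·(-1) + 6·1 + 24·(-1) + 120·1 + 0·(-1) + 0·1 + 0·(-1) + 0·1 + 0·(-1) + 0·1 = 100.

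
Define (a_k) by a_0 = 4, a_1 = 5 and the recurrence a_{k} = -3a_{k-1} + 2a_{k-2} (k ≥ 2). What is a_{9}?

The ordinary generating function has denominator 1 + 3z - 2z^2.
Iterating the recurrence: a_0,…,a_{9} = 4, 5, -7, 31, -107, 383, -1363, 4855, -17291, 61583.

61583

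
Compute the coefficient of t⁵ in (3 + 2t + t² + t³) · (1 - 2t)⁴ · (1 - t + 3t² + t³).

-84

(3 + 2t + t² + t³) has coefficients 3,2,1,1 for degrees 0…3.
(1 - 2t)⁴ has coefficients 1,-8,24,-32,16,0 for degrees 0…5.
Finally multiplying by (1 - t + 3t² + t³), the product of all factors after the first has coefficients 1,-9,35,-79,112,-88 for degrees 0…5.
[t⁵] = 3·(-88) + 2·112 + 1·(-79) + 1·35 = -84.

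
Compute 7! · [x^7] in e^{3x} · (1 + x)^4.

The EGF product rule gives c_7 = Σ_{k_1+k_2=7} C(7; k_1,k_2) · ∏ g_i(k_i), where e^{3x} gives (3)^k; (1+x)^4 gives the falling factorial (4)_k.
g_1(k) for k = 0…7: 1, 3, 9, 27, 81, 243, 729, 2187.
g_2(k) for k = 0…7: 1, 4, 12, 24, 24, 0, 0, 0.
c_7 = Σ_k C(7,k)·g_1(k)·g_2(7−k) = 35·27·24 + 35·81·24 + 21·243·12 + 7·729·4 + 1·2187·1 = 22680 + 68040 + 61236 + 20412 + 2187 = 174555.

174555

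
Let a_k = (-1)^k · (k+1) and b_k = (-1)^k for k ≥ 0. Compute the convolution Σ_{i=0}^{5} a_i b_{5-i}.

This is [x^5] in the product of the two ordinary generating functions.
Σ = 1·(-1) − 2·1 + 3·(-1) − 4·1 + 5·(-1) − 6·1 = -21.

-21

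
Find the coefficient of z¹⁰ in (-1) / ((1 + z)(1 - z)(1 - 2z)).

-1365

Partial fractions give a closed form: a_n = (-1/6)·(-1)^n + (1/2)·1^n + (-4/3)·2^n.
At n = 10: a_10 = -1365.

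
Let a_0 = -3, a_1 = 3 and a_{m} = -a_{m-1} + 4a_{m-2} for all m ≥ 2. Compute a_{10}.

The ordinary generating function has denominator 1 + y - 4y^2.
Iterating the recurrence: a_0,…,a_{10} = -3, 3, -15, 27, -87, 195, -543, 1323, -3495, 8787, -22767.

-22767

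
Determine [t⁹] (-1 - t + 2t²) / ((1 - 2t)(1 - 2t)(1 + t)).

The denominator gives the recurrence a_n = 3a_(n−1) − 4a_(n−3) for n ≥ 3; the numerator fixes a_0 = -1, a_1 = -4, a_2 = -10.
Iterating: -1, -4, -10, -26, -62, -146, -334, -754, -1678, -3698, so a_9 = -3698.

-3698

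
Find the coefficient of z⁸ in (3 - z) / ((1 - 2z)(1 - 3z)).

51208

The denominator gives the recurrence a_n = 5a_(n−1) − 6a_(n−2) for n ≥ 3; the numerator fixes a_0 = 3, a_1 = 14, a_2 = 52.
Iterating: 3, 14, 52, 176, 568, 1784, 5512, 16856, 51208, so a_8 = 51208.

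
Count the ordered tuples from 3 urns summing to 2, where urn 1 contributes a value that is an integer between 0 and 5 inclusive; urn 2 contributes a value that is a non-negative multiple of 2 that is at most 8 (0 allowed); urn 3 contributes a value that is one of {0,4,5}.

The generating function for the choices is (1 + t + t² + t³ + t⁴ + t⁵)·(1 + t² + t⁴ + t⁶ + t⁸)·(1 + t⁴ + t⁵); the count is [t²].
(1 + t + t² + t³ + t⁴ + t⁵) has coefficients 1,1,1 for degrees 0…2.
(1 + t² + t⁴ + t⁶ + t⁸) has coefficients 1,0,1 for degrees 0…2.
Finally multiplying by (1 + t⁴ + t⁵), the product of all factors after the first has coefficients 1,0,1 for degrees 0…2.
[t²] = 1·1 + 1·0 + 1·1 = 2.

2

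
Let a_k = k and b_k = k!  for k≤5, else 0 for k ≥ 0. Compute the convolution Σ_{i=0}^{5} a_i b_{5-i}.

51

This is [x^5] in the product of the two ordinary generating functions.
Σ = 0·120 + 1·24 + 2·6 + 3·2 + 4·1 + 5·1 = 51.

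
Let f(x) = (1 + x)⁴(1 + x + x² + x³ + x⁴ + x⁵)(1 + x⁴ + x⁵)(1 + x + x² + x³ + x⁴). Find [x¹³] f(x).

(1 + x)⁴ has coefficients 1,4,6,4,1 for degrees 0…4.
(1 + x + x² + x³ + x⁴ + x⁵) has coefficients 1,1,1,1,1,1,0,0,0,0,0,0,0,0 for degrees 0…13.
Multiplying by (1 + x⁴ + x⁵) gives running coefficients 1,1,1,1,2,3,2,2,2,2,1,0,0,0 for degrees 0…13.
Finally multiplying by (1 + x + x² + x³ + x⁴), the product of all factors after the first has coefficients 1,2,3,4,6,8,9,10,11,11,9,7,5,3 for degrees 0…13.
[x¹³] = 1·3 + 4·5 + 6·7 + 4·9 + 1·11 = 112.

112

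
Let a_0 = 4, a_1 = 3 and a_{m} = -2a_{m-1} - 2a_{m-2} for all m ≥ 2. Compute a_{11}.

The ordinary generating function has denominator 1 + 2q + 2q^2.
Iterating the recurrence: a_0,…,a_{11} = 4, 3, -14, 22, -16, -12, 56, -88, 64, 48, -224, 352.

352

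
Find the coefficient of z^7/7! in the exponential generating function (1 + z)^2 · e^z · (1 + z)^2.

1961

The EGF product rule gives c_7 = Σ_{k_1+k_2+k_3=7} C(7; k_1,k_2,k_3) · ∏ g_i(k_i), where (1+z)^2 gives the falling factorial (2)_k; e^z gives (1)^k; (1+z)^2 gives the falling factorial (2)_k.
g_1(k) for k = 0…7: 1, 2, 2, 0, 0, 0, 0, 0.
g_2(k) for k = 0…7: 1, 1, 1, 1, 1, 1, 1, 1.
g_3(k) for k = 0…7: 1, 2, 2, 0, 0, 0, 0, 0.
First combine the last two factors: h(k) = Σ_j C(k,j)·g_2(j)·g_3(k−j) for k = 0…7: 1, 3, 7, 13, 21, 31, 43, 57.
c_7 = Σ_k C(7,k)·g_1(k)·h(7−k) = 1·1·57 + 7·2·43 + 21·2·31 = 57 + 602 + 1302 = 1961.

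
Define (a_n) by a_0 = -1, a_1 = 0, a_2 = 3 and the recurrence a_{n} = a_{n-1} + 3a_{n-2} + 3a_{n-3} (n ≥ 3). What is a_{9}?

828

The ordinary generating function has denominator 1 - y - 3y^2 - 3y^3.
Iterating the recurrence: a_0,…,a_{9} = -1, 0, 3, 0, 9, 18, 45, 126, 315, 828.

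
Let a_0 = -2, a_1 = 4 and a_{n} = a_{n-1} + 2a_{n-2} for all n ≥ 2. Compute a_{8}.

The ordinary generating function has denominator 1 - t - 2t^2.
Iterating the recurrence: a_0,…,a_{8} = -2, 4, 0, 8, 8, 24, 40, 88, 168.

168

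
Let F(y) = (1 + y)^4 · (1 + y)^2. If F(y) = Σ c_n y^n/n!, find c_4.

The EGF product rule gives c_4 = Σ_{k_1+k_2=4} C(4; k_1,k_2) · ∏ g_i(k_i), where (1+y)^4 gives the falling factorial (4)_k; (1+y)^2 gives the falling factorial (2)_k.
g_1(k) for k = 0…4: 1, 4, 12, 24, 24.
g_2(k) for k = 0…4: 1, 2, 2, 0, 0.
c_4 = Σ_k C(4,k)·g_1(k)·g_2(4−k) = 6·12·2 + 4·24·2 + 1·24·1 = 144 + 192 + 24 = 360.

360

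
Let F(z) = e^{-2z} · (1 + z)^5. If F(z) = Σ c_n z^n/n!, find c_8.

The EGF product rule gives c_8 = Σ_{k_1+k_2=8} C(8; k_1,k_2) · ∏ g_i(k_i), where e^{-2z} gives (-2)^k; (1+z)^5 gives the falling factorial (5)_k.
g_1(k) for k = 0…8: 1, -2, 4, -8, 16, -32, 64, -128, 256.
g_2(k) for k = 0…8: 1, 5, 20, 60, 120, 120, 0, 0, 0.
c_8 = Σ_k C(8,k)·g_1(k)·g_2(8−k) = 56·(-8)·120 + 70·16·120 + 56·(-32)·60 + 28·64·20 + 8·(-128)·5 + 1·256·1 = −53760 + 134400 − 107520 + 35840 − 5120 + 256 = 4096.

4096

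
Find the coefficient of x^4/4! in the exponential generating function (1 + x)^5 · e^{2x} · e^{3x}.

The EGF product rule gives c_4 = Σ_{k_1+k_2+k_3=4} C(4; k_1,k_2,k_3) · ∏ g_i(k_i), where (1+x)^5 gives the falling factorial (5)_k; e^{2x} gives (2)^k; e^{3x} gives (3)^k.
g_1(k) for k = 0…4: 1, 5, 20, 60, 120.
g_2(k) for k = 0…4: 1, 2, 4, 8, 16.
g_3(k) for k = 0…4: 1, 3, 9, 27, 81.
First combine the last two factors: h(k) = Σ_j C(k,j)·g_2(j)·g_3(k−j) for k = 0…4: 1, 5, 25, 125, 625.
c_4 = Σ_k C(4,k)·g_1(k)·h(4−k) = 1·1·625 + 4·5·125 + 6·20·25 + 4·60·5 + 1·120·1 = 625 + 2500 + 3000 + 1200 + 120 = 7445.

7445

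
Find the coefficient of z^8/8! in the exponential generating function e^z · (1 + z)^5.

The EGF product rule gives c_8 = Σ_{k_1+k_2=8} C(8; k_1,k_2) · ∏ g_i(k_i), where e^z gives (1)^k; (1+z)^5 gives the falling factorial (5)_k.
g_1(k) for k = 0…8: 1, 1, 1, 1, 1, 1, 1, 1, 1.
g_2(k) for k = 0…8: 1, 5, 20, 60, 120, 120, 0, 0, 0.
c_8 = Σ_k C(8,k)·g_1(k)·g_2(8−k) = 56·1·120 + 70·1·120 + 56·1·60 + 28·1·20 + 8·1·5 + 1·1·1 = 6720 + 8400 + 3360 + 560 + 40 + 1 = 19081.

19081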